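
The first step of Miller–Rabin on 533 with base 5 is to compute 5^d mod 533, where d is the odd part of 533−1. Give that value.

533 − 1 = 532 = 2^2 · 133, so d = 133.
5^1 ≡ 5 (mod 533)
5^2 ≡ 5^2 = 25 ≡ 25 (mod 533)
5^4 ≡ 25^2 = 625 ≡ 92 (mod 533)
5^8 ≡ 92^2 = 8464 ≡ 469 (mod 533)
5^16 ≡ 469^2 = 219961 ≡ 365 (mod 533)
5^32 ≡ 365^2 = 133225 ≡ 508 (mod 533)
5^64 ≡ 508^2 = 258064 ≡ 92 (mod 533)
5^128 ≡ 92^2 = 8464 ≡ 469 (mod 533)
133 = 128 + 4 + 1 in binary powers of 2.
So 5^133 ≡ 469 · 92 · 5 ≡ 408 (mod 533).
Squaring chain: 408 → 168; never reaches −1, so base 5 is a Miller–Rabin witness that 533 is composite.

408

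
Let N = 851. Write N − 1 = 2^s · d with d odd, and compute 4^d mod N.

169

851 − 1 = 850 = 2^1 · 425, so d = 425.
4^1 ≡ 4 (mod 851)
4^2 ≡ 4^2 = 16 ≡ 16 (mod 851)
4^4 ≡ 16^2 = 256 ≡ 256 (mod 851)
4^8 ≡ 256^2 = 65536 ≡ 9 (mod 851)
4^16 ≡ 9^2 = 81 ≡ 81 (mod 851)
4^32 ≡ 81^2 = 6561 ≡ 604 (mod 851)
4^64 ≡ 604^2 = 364816 ≡ 588 (mod 851)
4^128 ≡ 588^2 = 345744 ≡ 238 (mod 851)
4^256 ≡ 238^2 = 56644 ≡ 478 (mod 851)
425 = 256 + 128 + 32 + 8 + 1 in binary powers of 2.
So 4^425 ≡ 478 · 238 · 604 · 9 · 4 ≡ 169 (mod 851).
Squaring chain: 169; never reaches −1, so base 4 is a Miller–Rabin witness that 851 is composite.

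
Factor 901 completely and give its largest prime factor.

53

901 = 17 · 53
53 is prime.
So 901 = 17 · 53; the largest prime factor is 53.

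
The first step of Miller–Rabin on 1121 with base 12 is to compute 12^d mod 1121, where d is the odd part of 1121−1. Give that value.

407

1121 − 1 = 1120 = 2^5 · 35, so d = 35.
12^1 ≡ 12 (mod 1121)
12^2 ≡ 12^2 = 144 ≡ 144 (mod 1121)
12^4 ≡ 144^2 = 20736 ≡ 558 (mod 1121)
12^8 ≡ 558^2 = 311364 ≡ 847 (mod 1121)
12^16 ≡ 847^2 = 717409 ≡ 1090 (mod 1121)
12^32 ≡ 1090^2 = 1188100 ≡ 961 (mod 1121)
35 = 32 + 2 + 1 in binary powers of 2.
So 12^35 ≡ 961 · 144 · 12 ≡ 407 (mod 1121).
Squaring chain: 407 → 862 → 942 → 653 → 429; never reaches −1, so base 12 is a Miller–Rabin witness that 1121 is composite.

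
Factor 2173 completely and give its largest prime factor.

2173 = 41 · 53
53 is prime.
So 2173 = 41 · 53; the largest prime factor is 53.

53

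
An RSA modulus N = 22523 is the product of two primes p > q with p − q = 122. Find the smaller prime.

Since p = q + 122, we have 22523 = q(q + 122), so q² + 122q − 22523 = 0.
Discriminant: 122² + 4·22523 = 14884 + 90092 = 104976; √104976 = 324.
q = (−122 + 324)/2 = 101, and p = q + 122 = 223.
Check: 101 · 223 = 22523.

101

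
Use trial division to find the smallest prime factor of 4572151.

53

4572151 is odd.
Digit sum 25, not divisible by 3.
Ends in 1: not divisible by 5.
7: 4572151 = 7·653164 + 3
11: 4572151 = 11·415650 + 1
13: 4572151 = 13·351703 + 12
17: 4572151 = 17·268950 + 1
19: 4572151 = 19·240639 + 10
23: 4572151 = 23·198789 + 4
29: 4572151 = 29·157660 + 11
31: 4572151 = 31·147488 + 23
37: 4572151 = 37·123571 + 24
41: 4572151 = 41·111515 + 36
43: 4572151 = 43·106329 + 4
47: 4572151 = 47·97279 + 38
53: 4572151 = 53·86267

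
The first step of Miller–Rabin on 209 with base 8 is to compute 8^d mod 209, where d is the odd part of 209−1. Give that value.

160

209 − 1 = 208 = 2^4 · 13, so d = 13.
8^1 ≡ 8 (mod 209)
8^2 ≡ 8^2 = 64 ≡ 64 (mod 209)
8^4 ≡ 64^2 = 4096 ≡ 125 (mod 209)
8^8 ≡ 125^2 = 15625 ≡ 159 (mod 209)
13 = 8 + 4 + 1 in binary powers of 2.
So 8^13 ≡ 159 · 125 · 8 ≡ 160 (mod 209).
Squaring chain: 160 → 102 → 163 → 26; never reaches −1, so base 8 is a Miller–Rabin witness that 209 is composite.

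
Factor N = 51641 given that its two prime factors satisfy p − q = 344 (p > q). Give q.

113

Since p = q + 344, we have 51641 = q(q + 344), so q² + 344q − 51641 = 0.
Discriminant: 344² + 4·51641 = 118336 + 206564 = 324900; √324900 = 570.
q = (−344 + 570)/2 = 113, and p = q + 344 = 457.
Check: 113 · 457 = 51641.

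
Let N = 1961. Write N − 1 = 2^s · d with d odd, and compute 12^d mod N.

1217

1961 − 1 = 1960 = 2^3 · 245, so d = 245.
12^1 ≡ 12 (mod 1961)
12^2 ≡ 12^2 = 144 ≡ 144 (mod 1961)
12^4 ≡ 144^2 = 20736 ≡ 1126 (mod 1961)
12^8 ≡ 1126^2 = 1267876 ≡ 1070 (mod 1961)
12^16 ≡ 1070^2 = 1144900 ≡ 1637 (mod 1961)
12^32 ≡ 1637^2 = 2679769 ≡ 1043 (mod 1961)
12^64 ≡ 1043^2 = 1087849 ≡ 1455 (mod 1961)
12^128 ≡ 1455^2 = 2117025 ≡ 1106 (mod 1961)
245 = 128 + 64 + 32 + 16 + 4 + 1 in binary powers of 2.
So 12^245 ≡ 1106 · 1455 · 1043 · 1637 · 1126 · 12 ≡ 1217 (mod 1961).
Squaring chain: 1217 → 534 → 811; never reaches −1, so base 12 is a Miller–Rabin witness that 1961 is composite.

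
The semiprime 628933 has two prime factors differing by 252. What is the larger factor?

929

Since p = q + 252, we have 628933 = q(q + 252), so q² + 252q − 628933 = 0.
Discriminant: 252² + 4·628933 = 63504 + 2515732 = 2579236; √2579236 = 1606.
q = (−252 + 1606)/2 = 677, and p = q + 252 = 929.
Check: 677 · 929 = 628933.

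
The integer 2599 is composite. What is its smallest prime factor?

23

2599 is odd.
Digit sum 25, not divisible by 3.
Ends in 9: not divisible by 5.
7: 2599 = 7·371 + 2
11: 2599 = 11·236 + 3
13: 2599 = 13·199 + 12
17: 2599 = 17·152 + 15
19: 2599 = 19·136 + 15
23: 2599 = 23·113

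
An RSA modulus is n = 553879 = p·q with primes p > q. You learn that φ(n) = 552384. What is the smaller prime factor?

673

φ(n) = (p−1)(q−1) = n − (p+q) + 1, so p + q = 553879 − 552384 + 1 = 1496.
p and q are the roots of t² − 1496t + 553879 = 0.
Discriminant: 1496² − 4·553879 = 2238016 − 2215516 = 22500; √22500 = 150.
q = (1496 − 150)/2 = 673, p = (1496 + 150)/2 = 823.
Check: 673 · 823 = 553879.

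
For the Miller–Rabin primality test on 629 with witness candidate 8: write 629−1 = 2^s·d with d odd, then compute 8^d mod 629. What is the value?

629 − 1 = 628 = 2^2 · 157, so d = 157.
8^1 ≡ 8 (mod 629)
8^2 ≡ 8^2 = 64 ≡ 64 (mod 629)
8^4 ≡ 64^2 = 4096 ≡ 322 (mod 629)
8^8 ≡ 322^2 = 103684 ≡ 528 (mod 629)
8^16 ≡ 528^2 = 278784 ≡ 137 (mod 629)
8^32 ≡ 137^2 = 18769 ≡ 528 (mod 629)
8^64 ≡ 528^2 = 278784 ≡ 137 (mod 629)
8^128 ≡ 137^2 = 18769 ≡ 528 (mod 629)
157 = 128 + 16 + 8 + 4 + 1 in binary powers of 2.
So 8^157 ≡ 528 · 137 · 528 · 322 · 8 ≡ 230 (mod 629).
Squaring chain: 230 → 64; never reaches −1, so base 8 is a Miller–Rabin witness that 629 is composite.

230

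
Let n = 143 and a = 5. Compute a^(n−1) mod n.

5^1 ≡ 5 (mod 143)
5^2 ≡ 5^2 = 25 ≡ 25 (mod 143)
5^4 ≡ 25^2 = 625 ≡ 53 (mod 143)
5^8 ≡ 53^2 = 2809 ≡ 92 (mod 143)
5^16 ≡ 92^2 = 8464 ≡ 27 (mod 143)
5^32 ≡ 27^2 = 729 ≡ 14 (mod 143)
5^64 ≡ 14^2 = 196 ≡ 53 (mod 143)
5^128 ≡ 53^2 = 2809 ≡ 92 (mod 143)
142 = 128 + 8 + 4 + 2 in binary powers of 2.
So 5^142 ≡ 92 · 92 · 53 · 25 ≡ 25 (mod 143).
Since 25 ≠ 1, base 5 is a Fermat witness: 143 is composite.

25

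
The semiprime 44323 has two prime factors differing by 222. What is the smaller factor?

127

Since p = q + 222, we have 44323 = q(q + 222), so q² + 222q − 44323 = 0.
Discriminant: 222² + 4·44323 = 49284 + 177292 = 226576; √226576 = 476.
q = (−222 + 476)/2 = 127, and p = q + 222 = 349.
Check: 127 · 349 = 44323.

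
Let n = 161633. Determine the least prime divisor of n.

161633 is odd.
Digit sum 20, not divisible by 3.
Ends in 3: not divisible by 5.
7: 161633 = 7·23090 + 3
11: 161633 = 11·14693 + 10
13: 161633 = 13·12433 + 4
17: 161633 = 17·9507 + 14
19: 161633 = 19·8507

19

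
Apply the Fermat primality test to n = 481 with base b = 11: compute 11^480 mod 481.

1

11^1 ≡ 11 (mod 481)
11^2 ≡ 11^2 = 121 ≡ 121 (mod 481)
11^4 ≡ 121^2 = 14641 ≡ 211 (mod 481)
11^8 ≡ 211^2 = 44521 ≡ 269 (mod 481)
11^16 ≡ 269^2 = 72361 ≡ 211 (mod 481)
11^32 ≡ 211^2 = 44521 ≡ 269 (mod 481)
11^64 ≡ 269^2 = 72361 ≡ 211 (mod 481)
11^128 ≡ 211^2 = 44521 ≡ 269 (mod 481)
11^256 ≡ 269^2 = 72361 ≡ 211 (mod 481)
480 = 256 + 128 + 64 + 32 in binary powers of 2.
So 11^480 ≡ 211 · 269 · 211 · 269 ≡ 1 (mod 481).
Since the result is 1, base 11 gives no evidence that 481 is composite.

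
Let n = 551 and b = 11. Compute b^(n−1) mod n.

11^1 ≡ 11 (mod 551)
11^2 ≡ 11^2 = 121 ≡ 121 (mod 551)
11^4 ≡ 121^2 = 14641 ≡ 315 (mod 551)
11^8 ≡ 315^2 = 99225 ≡ 45 (mod 551)
11^16 ≡ 45^2 = 2025 ≡ 372 (mod 551)
11^32 ≡ 372^2 = 138384 ≡ 83 (mod 551)
11^64 ≡ 83^2 = 6889 ≡ 277 (mod 551)
11^128 ≡ 277^2 = 76729 ≡ 140 (mod 551)
11^256 ≡ 140^2 = 19600 ≡ 315 (mod 551)
11^512 ≡ 315^2 = 99225 ≡ 45 (mod 551)
550 = 512 + 32 + 4 + 2 in binary powers of 2.
So 11^550 ≡ 45 · 83 · 315 · 121 ≡ 410 (mod 551).
Since 410 ≠ 1, base 11 is a Fermat witness: 551 is composite.

410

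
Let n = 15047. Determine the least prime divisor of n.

41

15047 is odd.
Digit sum 17, not divisible by 3.
Ends in 7: not divisible by 5.
7: 15047 = 7·2149 + 4
11: 15047 = 11·1367 + 10
13: 15047 = 13·1157 + 6
17: 15047 = 17·885 + 2
19: 15047 = 19·791 + 18
23: 15047 = 23·654 + 5
29: 15047 = 29·518 + 25
31: 15047 = 31·485 + 12
37: 15047 = 37·406 + 25
41: 15047 = 41·367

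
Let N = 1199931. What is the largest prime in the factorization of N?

83

1199931 = 3 · 399977
399977 = 61 · 6557
6557 = 79 · 83
83 is prime.
So 1199931 = 3 · 61 · 79 · 83; the largest prime factor is 83.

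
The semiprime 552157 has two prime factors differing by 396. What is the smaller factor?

Since p = q + 396, we have 552157 = q(q + 396), so q² + 396q − 552157 = 0.
Discriminant: 396² + 4·552157 = 156816 + 2208628 = 2365444; √2365444 = 1538.
q = (−396 + 1538)/2 = 571, and p = q + 396 = 967.
Check: 571 · 967 = 552157.

571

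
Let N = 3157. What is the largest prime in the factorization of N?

3157 = 7 · 451
451 = 11 · 41
41 is prime.
So 3157 = 7 · 11 · 41; the largest prime factor is 41.

41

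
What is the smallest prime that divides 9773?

9773 is odd.
Digit sum 26, not divisible by 3.
Ends in 3: not divisible by 5.
7: 9773 = 7·1396 + 1
11: 9773 = 11·888 + 5
13: 9773 = 13·751 + 10
17: 9773 = 17·574 + 15
19: 9773 = 19·514 + 7
23: 9773 = 23·424 + 21
29: 9773 = 29·337

29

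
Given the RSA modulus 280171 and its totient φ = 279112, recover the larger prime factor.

557

φ(n) = (p−1)(q−1) = n − (p+q) + 1, so p + q = 280171 − 279112 + 1 = 1060.
p and q are the roots of t² − 1060t + 280171 = 0.
Discriminant: 1060² − 4·280171 = 1123600 − 1120684 = 2916; √2916 = 54.
q = (1060 − 54)/2 = 503, p = (1060 + 54)/2 = 557.
Check: 503 · 557 = 280171.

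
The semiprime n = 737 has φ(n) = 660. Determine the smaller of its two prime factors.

φ(n) = (p−1)(q−1) = n − (p+q) + 1, so p + q = 737 − 660 + 1 = 78.
p and q are the roots of t² − 78t + 737 = 0.
Discriminant: 78² − 4·737 = 6084 − 2948 = 3136; √3136 = 56.
q = (78 − 56)/2 = 11, p = (78 + 56)/2 = 67.
Check: 11 · 67 = 737.

11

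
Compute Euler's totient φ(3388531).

3319680

Factor: 3388531 = 113 · 157 · 191.
φ(3388531) = (113−1) · (157−1) · (191−1) = 112 · 156 · 190 = 3319680.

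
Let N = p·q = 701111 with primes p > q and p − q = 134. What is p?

Since p = q + 134, we have 701111 = q(q + 134), so q² + 134q − 701111 = 0.
Discriminant: 134² + 4·701111 = 17956 + 2804444 = 2822400; √2822400 = 1680.
q = (−134 + 1680)/2 = 773, and p = q + 134 = 907.
Check: 773 · 907 = 701111.

907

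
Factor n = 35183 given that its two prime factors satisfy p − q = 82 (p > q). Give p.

233

Since p = q + 82, we have 35183 = q(q + 82), so q² + 82q − 35183 = 0.
Discriminant: 82² + 4·35183 = 6724 + 140732 = 147456; √147456 = 384.
q = (−82 + 384)/2 = 151, and p = q + 82 = 233.
Check: 151 · 233 = 35183.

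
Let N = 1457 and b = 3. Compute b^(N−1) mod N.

307

3^1 ≡ 3 (mod 1457)
3^2 ≡ 3^2 = 9 ≡ 9 (mod 1457)
3^4 ≡ 9^2 = 81 ≡ 81 (mod 1457)
3^8 ≡ 81^2 = 6561 ≡ 733 (mod 1457)
3^16 ≡ 733^2 = 537289 ≡ 1113 (mod 1457)
3^32 ≡ 1113^2 = 1238769 ≡ 319 (mod 1457)
3^64 ≡ 319^2 = 101761 ≡ 1228 (mod 1457)
3^128 ≡ 1228^2 = 1507984 ≡ 1446 (mod 1457)
3^256 ≡ 1446^2 = 2090916 ≡ 121 (mod 1457)
3^512 ≡ 121^2 = 14641 ≡ 71 (mod 1457)
3^1024 ≡ 71^2 = 5041 ≡ 670 (mod 1457)
1456 = 1024 + 256 + 128 + 32 + 16 in binary powers of 2.
So 3^1456 ≡ 670 · 121 · 1446 · 319 · 1113 ≡ 307 (mod 1457).
Since 307 ≠ 1, base 3 is a Fermat witness: 1457 is composite.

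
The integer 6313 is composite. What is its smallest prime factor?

59

6313 is odd.
Digit sum 13, not divisible by 3.
Ends in 3: not divisible by 5.
7: 6313 = 7·901 + 6
11: 6313 = 11·573 + 10
13: 6313 = 13·485 + 8
17: 6313 = 17·371 + 6
19: 6313 = 19·332 + 5
23: 6313 = 23·274 + 11
29: 6313 = 29·217 + 20
31: 6313 = 31·203 + 20
37: 6313 = 37·170 + 23
41: 6313 = 41·153 + 40
43: 6313 = 43·146 + 35
47: 6313 = 47·134 + 15
53: 6313 = 53·119 + 6
59: 6313 = 59·107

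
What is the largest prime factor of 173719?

173719 = 7 · 24817
24817 = 13 · 1909
1909 = 23 · 83
83 is prime.
So 173719 = 7 · 13 · 23 · 83; the largest prime factor is 83.

83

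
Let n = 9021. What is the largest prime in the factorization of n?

9021 = 3 · 3007
3007 = 31 · 97
97 is prime.
So 9021 = 3 · 31 · 97; the largest prime factor is 97.

97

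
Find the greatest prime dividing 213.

71

213 = 3 · 71
71 is prime.
So 213 = 3 · 71; the largest prime factor is 71.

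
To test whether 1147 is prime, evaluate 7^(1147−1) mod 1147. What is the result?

7^1 ≡ 7 (mod 1147)
7^2 ≡ 7^2 = 49 ≡ 49 (mod 1147)
7^4 ≡ 49^2 = 2401 ≡ 107 (mod 1147)
7^8 ≡ 107^2 = 11449 ≡ 1126 (mod 1147)
7^16 ≡ 1126^2 = 1267876 ≡ 441 (mod 1147)
7^32 ≡ 441^2 = 194481 ≡ 638 (mod 1147)
7^64 ≡ 638^2 = 407044 ≡ 1006 (mod 1147)
7^128 ≡ 1006^2 = 1012036 ≡ 382 (mod 1147)
7^256 ≡ 382^2 = 145924 ≡ 255 (mod 1147)
7^512 ≡ 255^2 = 65025 ≡ 793 (mod 1147)
7^1024 ≡ 793^2 = 628849 ≡ 293 (mod 1147)
1146 = 1024 + 64 + 32 + 16 + 8 + 2 in binary powers of 2.
So 7^1146 ≡ 293 · 1006 · 638 · 441 · 1126 · 49 ≡ 1120 (mod 1147).
Since 1120 ≠ 1, base 7 is a Fermat witness: 1147 is composite.

1120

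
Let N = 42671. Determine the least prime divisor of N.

71

42671 is odd.
Digit sum 20, not divisible by 3.
Ends in 1: not divisible by 5.
7: 42671 = 7·6095 + 6
11: 42671 = 11·3879 + 2
13: 42671 = 13·3282 + 5
17: 42671 = 17·2510 + 1
19: 42671 = 19·2245 + 16
23: 42671 = 23·1855 + 6
29: 42671 = 29·1471 + 12
31: 42671 = 31·1376 + 15
37: 42671 = 37·1153 + 10
41: 42671 = 41·1040 + 31
43: 42671 = 43·992 + 15
47: 42671 = 47·907 + 42
53: 42671 = 53·805 + 6
59: 42671 = 59·723 + 14
61: 42671 = 61·699 + 32
67: 42671 = 67·636 + 59
71: 42671 = 71·601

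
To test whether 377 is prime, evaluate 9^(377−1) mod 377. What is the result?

256

9^1 ≡ 9 (mod 377)
9^2 ≡ 9^2 = 81 ≡ 81 (mod 377)
9^4 ≡ 81^2 = 6561 ≡ 152 (mod 377)
9^8 ≡ 152^2 = 23104 ≡ 107 (mod 377)
9^16 ≡ 107^2 = 11449 ≡ 139 (mod 377)
9^32 ≡ 139^2 = 19321 ≡ 94 (mod 377)
9^64 ≡ 94^2 = 8836 ≡ 165 (mod 377)
9^128 ≡ 165^2 = 27225 ≡ 81 (mod 377)
9^256 ≡ 81^2 = 6561 ≡ 152 (mod 377)
376 = 256 + 64 + 32 + 16 + 8 in binary powers of 2.
So 9^376 ≡ 152 · 165 · 94 · 139 · 107 ≡ 256 (mod 377).
Since 256 ≠ 1, base 9 is a Fermat witness: 377 is composite.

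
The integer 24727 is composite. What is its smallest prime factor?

79

24727 is odd.
Digit sum 22, not divisible by 3.
Ends in 7: not divisible by 5.
7: 24727 = 7·3532 + 3
11: 24727 = 11·2247 + 10
13: 24727 = 13·1902 + 1
17: 24727 = 17·1454 + 9
19: 24727 = 19·1301 + 8
23: 24727 = 23·1075 + 2
29: 24727 = 29·852 + 19
31: 24727 = 31·797 + 20
37: 24727 = 37·668 + 11
41: 24727 = 41·603 + 4
43: 24727 = 43·575 + 2
47: 24727 = 47·526 + 5
53: 24727 = 53·466 + 29
59: 24727 = 59·419 + 6
61: 24727 = 61·405 + 22
67: 24727 = 67·369 + 4
71: 24727 = 71·348 + 19
73: 24727 = 73·338 + 53
79: 24727 = 79·313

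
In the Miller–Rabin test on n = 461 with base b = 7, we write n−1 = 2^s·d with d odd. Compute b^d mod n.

413

461 − 1 = 460 = 2^2 · 115, so d = 115.
7^1 ≡ 7 (mod 461)
7^2 ≡ 7^2 = 49 ≡ 49 (mod 461)
7^4 ≡ 49^2 = 2401 ≡ 96 (mod 461)
7^8 ≡ 96^2 = 9216 ≡ 457 (mod 461)
7^16 ≡ 457^2 = 208849 ≡ 16 (mod 461)
7^32 ≡ 16^2 = 256 ≡ 256 (mod 461)
7^64 ≡ 256^2 = 65536 ≡ 74 (mod 461)
115 = 64 + 32 + 16 + 2 + 1 in binary powers of 2.
So 7^115 ≡ 74 · 256 · 16 · 49 · 7 ≡ 413 (mod 461).
Squaring chain: 413 → 460; reaches −1, so base 7 does not prove 461 composite.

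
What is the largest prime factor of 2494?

43

2494 = 2 · 1247
1247 = 29 · 43
43 is prime.
So 2494 = 2 · 29 · 43; the largest prime factor is 43.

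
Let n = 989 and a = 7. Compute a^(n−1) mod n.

7^1 ≡ 7 (mod 989)
7^2 ≡ 7^2 = 49 ≡ 49 (mod 989)
7^4 ≡ 49^2 = 2401 ≡ 423 (mod 989)
7^8 ≡ 423^2 = 178929 ≡ 909 (mod 989)
7^16 ≡ 909^2 = 826281 ≡ 466 (mod 989)
7^32 ≡ 466^2 = 217156 ≡ 565 (mod 989)
7^64 ≡ 565^2 = 319225 ≡ 767 (mod 989)
7^128 ≡ 767^2 = 588289 ≡ 823 (mod 989)
7^256 ≡ 823^2 = 677329 ≡ 853 (mod 989)
7^512 ≡ 853^2 = 727609 ≡ 694 (mod 989)
988 = 512 + 256 + 128 + 64 + 16 + 8 + 4 in binary powers of 2.
So 7^988 ≡ 694 · 853 · 823 · 767 · 466 · 909 · 423 ≡ 767 (mod 989).
Since 767 ≠ 1, base 7 is a Fermat witness: 989 is composite.

767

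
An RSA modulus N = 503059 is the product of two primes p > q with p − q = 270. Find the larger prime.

857

Since p = q + 270, we have 503059 = q(q + 270), so q² + 270q − 503059 = 0.
Discriminant: 270² + 4·503059 = 72900 + 2012236 = 2085136; √2085136 = 1444.
q = (−270 + 1444)/2 = 587, and p = q + 270 = 857.
Check: 587 · 857 = 503059.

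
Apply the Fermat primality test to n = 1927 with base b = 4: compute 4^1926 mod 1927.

4^1 ≡ 4 (mod 1927)
4^2 ≡ 4^2 = 16 ≡ 16 (mod 1927)
4^4 ≡ 16^2 = 256 ≡ 256 (mod 1927)
4^8 ≡ 256^2 = 65536 ≡ 18 (mod 1927)
4^16 ≡ 18^2 = 324 ≡ 324 (mod 1927)
4^32 ≡ 324^2 = 104976 ≡ 918 (mod 1927)
4^64 ≡ 918^2 = 842724 ≡ 625 (mod 1927)
4^128 ≡ 625^2 = 390625 ≡ 1371 (mod 1927)
4^256 ≡ 1371^2 = 1879641 ≡ 816 (mod 1927)
4^512 ≡ 816^2 = 665856 ≡ 1041 (mod 1927)
4^1024 ≡ 1041^2 = 1083681 ≡ 707 (mod 1927)
1926 = 1024 + 512 + 256 + 128 + 4 + 2 in binary powers of 2.
So 4^1926 ≡ 707 · 1041 · 816 · 1371 · 256 · 16 ≡ 1390 (mod 1927).
Since 1390 ≠ 1, base 4 is a Fermat witness: 1927 is composite.

1390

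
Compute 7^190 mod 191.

1

7^1 ≡ 7 (mod 191)
7^2 ≡ 7^2 = 49 ≡ 49 (mod 191)
7^4 ≡ 49^2 = 2401 ≡ 109 (mod 191)
7^8 ≡ 109^2 = 11881 ≡ 39 (mod 191)
7^16 ≡ 39^2 = 1521 ≡ 184 (mod 191)
7^32 ≡ 184^2 = 33856 ≡ 49 (mod 191)
7^64 ≡ 49^2 = 2401 ≡ 109 (mod 191)
7^128 ≡ 109^2 = 11881 ≡ 39 (mod 191)
190 = 128 + 32 + 16 + 8 + 4 + 2 in binary powers of 2.
So 7^190 ≡ 39 · 49 · 184 · 39 · 109 · 49 ≡ 1 (mod 191).
Since the result is 1, base 7 gives no evidence that 191 is composite.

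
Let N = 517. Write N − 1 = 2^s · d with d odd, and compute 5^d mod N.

20

517 − 1 = 516 = 2^2 · 129, so d = 129.
5^1 ≡ 5 (mod 517)
5^2 ≡ 5^2 = 25 ≡ 25 (mod 517)
5^4 ≡ 25^2 = 625 ≡ 108 (mod 517)
5^8 ≡ 108^2 = 11664 ≡ 290 (mod 517)
5^16 ≡ 290^2 = 84100 ≡ 346 (mod 517)
5^32 ≡ 346^2 = 119716 ≡ 289 (mod 517)
5^64 ≡ 289^2 = 83521 ≡ 284 (mod 517)
5^128 ≡ 284^2 = 80656 ≡ 4 (mod 517)
129 = 128 + 1 in binary powers of 2.
So 5^129 ≡ 4 · 5 ≡ 20 (mod 517).
Squaring chain: 20 → 400; never reaches −1, so base 5 is a Miller–Rabin witness that 517 is composite.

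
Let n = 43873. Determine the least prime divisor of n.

73

43873 is odd.
Digit sum 25, not divisible by 3.
Ends in 3: not divisible by 5.
7: 43873 = 7·6267 + 4
11: 43873 = 11·3988 + 5
13: 43873 = 13·3374 + 11
17: 43873 = 17·2580 + 13
19: 43873 = 19·2309 + 2
23: 43873 = 23·1907 + 12
29: 43873 = 29·1512 + 25
31: 43873 = 31·1415 + 8
37: 43873 = 37·1185 + 28
41: 43873 = 41·1070 + 3
43: 43873 = 43·1020 + 13
47: 43873 = 47·933 + 22
53: 43873 = 53·827 + 42
59: 43873 = 59·743 + 36
61: 43873 = 61·719 + 14
67: 43873 = 67·654 + 55
71: 43873 = 71·617 + 66
73: 43873 = 73·601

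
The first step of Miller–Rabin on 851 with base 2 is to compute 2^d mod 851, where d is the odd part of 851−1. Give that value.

851 − 1 = 850 = 2^1 · 425, so d = 425.
2^1 ≡ 2 (mod 851)
2^2 ≡ 2^2 = 4 ≡ 4 (mod 851)
2^4 ≡ 4^2 = 16 ≡ 16 (mod 851)
2^8 ≡ 16^2 = 256 ≡ 256 (mod 851)
2^16 ≡ 256^2 = 65536 ≡ 9 (mod 851)
2^32 ≡ 9^2 = 81 ≡ 81 (mod 851)
2^64 ≡ 81^2 = 6561 ≡ 604 (mod 851)
2^128 ≡ 604^2 = 364816 ≡ 588 (mod 851)
2^256 ≡ 588^2 = 345744 ≡ 238 (mod 851)
425 = 256 + 128 + 32 + 8 + 1 in binary powers of 2.
So 2^425 ≡ 238 · 588 · 81 · 256 · 2 ≡ 542 (mod 851).
Squaring chain: 542; never reaches −1, so base 2 is a Miller–Rabin witness that 851 is composite.

542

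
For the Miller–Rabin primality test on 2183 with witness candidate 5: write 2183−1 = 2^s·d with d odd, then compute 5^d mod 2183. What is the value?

2183 − 1 = 2182 = 2^1 · 1091, so d = 1091.
5^1 ≡ 5 (mod 2183)
5^2 ≡ 5^2 = 25 ≡ 25 (mod 2183)
5^4 ≡ 25^2 = 625 ≡ 625 (mod 2183)
5^8 ≡ 625^2 = 390625 ≡ 2051 (mod 2183)
5^16 ≡ 2051^2 = 4206601 ≡ 2143 (mod 2183)
5^32 ≡ 2143^2 = 4592449 ≡ 1600 (mod 2183)
5^64 ≡ 1600^2 = 2560000 ≡ 1524 (mod 2183)
5^128 ≡ 1524^2 = 2322576 ≡ 2047 (mod 2183)
5^256 ≡ 2047^2 = 4190209 ≡ 1032 (mod 2183)
5^512 ≡ 1032^2 = 1065024 ≡ 1903 (mod 2183)
5^1024 ≡ 1903^2 = 3621409 ≡ 1995 (mod 2183)
1091 = 1024 + 64 + 2 + 1 in binary powers of 2.
So 5^1091 ≡ 1995 · 1524 · 25 · 5 ≡ 298 (mod 2183).
Squaring chain: 298; never reaches −1, so base 5 is a Miller–Rabin witness that 2183 is composite.

298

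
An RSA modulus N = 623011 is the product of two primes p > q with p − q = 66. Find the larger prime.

Since p = q + 66, we have 623011 = q(q + 66), so q² + 66q − 623011 = 0.
Discriminant: 66² + 4·623011 = 4356 + 2492044 = 2496400; √2496400 = 1580.
q = (−66 + 1580)/2 = 757, and p = q + 66 = 823.
Check: 757 · 823 = 623011.

823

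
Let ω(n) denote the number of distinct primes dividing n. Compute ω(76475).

76475 = 5^2 · 3059
3059 = 7 · 437
437 = 19 · 23
76475 = 5^2 · 7 · 19 · 23, which has 4 distinct prime factors.

4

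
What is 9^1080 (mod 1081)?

9^1 ≡ 9 (mod 1081)
9^2 ≡ 9^2 = 81 ≡ 81 (mod 1081)
9^4 ≡ 81^2 = 6561 ≡ 75 (mod 1081)
9^8 ≡ 75^2 = 5625 ≡ 220 (mod 1081)
9^16 ≡ 220^2 = 48400 ≡ 836 (mod 1081)
9^32 ≡ 836^2 = 698896 ≡ 570 (mod 1081)
9^64 ≡ 570^2 = 324900 ≡ 600 (mod 1081)
9^128 ≡ 600^2 = 360000 ≡ 27 (mod 1081)
9^256 ≡ 27^2 = 729 ≡ 729 (mod 1081)
9^512 ≡ 729^2 = 531441 ≡ 670 (mod 1081)
9^1024 ≡ 670^2 = 448900 ≡ 285 (mod 1081)
1080 = 1024 + 32 + 16 + 8 in binary powers of 2.
So 9^1080 ≡ 285 · 570 · 836 · 220 ≡ 679 (mod 1081).
Since 679 ≠ 1, base 9 is a Fermat witness: 1081 is composite.

679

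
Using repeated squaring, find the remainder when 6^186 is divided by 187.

6^1 ≡ 6 (mod 187)
6^2 ≡ 6^2 = 36 ≡ 36 (mod 187)
6^4 ≡ 36^2 = 1296 ≡ 174 (mod 187)
6^8 ≡ 174^2 = 30276 ≡ 169 (mod 187)
6^16 ≡ 169^2 = 28561 ≡ 137 (mod 187)
6^32 ≡ 137^2 = 18769 ≡ 69 (mod 187)
6^64 ≡ 69^2 = 4761 ≡ 86 (mod 187)
6^128 ≡ 86^2 = 7396 ≡ 103 (mod 187)
186 = 128 + 32 + 16 + 8 + 2 in binary powers of 2.
So 6^186 ≡ 103 · 69 · 137 · 169 · 36 ≡ 49 (mod 187).
Since 49 ≠ 1, base 6 is a Fermat witness: 187 is composite.

49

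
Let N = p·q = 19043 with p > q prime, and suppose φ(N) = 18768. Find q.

φ(n) = (p−1)(q−1) = n − (p+q) + 1, so p + q = 19043 − 18768 + 1 = 276.
p and q are the roots of t² − 276t + 19043 = 0.
Discriminant: 276² − 4·19043 = 76176 − 76172 = 4; √4 = 2.
q = (276 − 2)/2 = 137, p = (276 + 2)/2 = 139.
Check: 137 · 139 = 19043.

137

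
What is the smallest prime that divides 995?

5

995 is odd.
Digit sum 23, not divisible by 3.
Ends in 5: divisible by 5.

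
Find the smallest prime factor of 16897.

16897 is odd.
Digit sum 31, not divisible by 3.
Ends in 7: not divisible by 5.
7: 16897 = 7·2413 + 6
11: 16897 = 11·1536 + 1
13: 16897 = 13·1299 + 10
17: 16897 = 17·993 + 16
19: 16897 = 19·889 + 6
23: 16897 = 23·734 + 15
29: 16897 = 29·582 + 19
31: 16897 = 31·545 + 2
37: 16897 = 37·456 + 25
41: 16897 = 41·412 + 5
43: 16897 = 43·392 + 41
47: 16897 = 47·359 + 24
53: 16897 = 53·318 + 43
59: 16897 = 59·286 + 23
61: 16897 = 61·277

61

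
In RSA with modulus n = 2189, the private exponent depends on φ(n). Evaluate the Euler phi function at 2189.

1980

Factor: 2189 = 11 · 199.
φ(2189) = (11−1) · (199−1) = 10 · 198 = 1980.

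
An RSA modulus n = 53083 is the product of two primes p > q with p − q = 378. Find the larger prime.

Since p = q + 378, we have 53083 = q(q + 378), so q² + 378q − 53083 = 0.
Discriminant: 378² + 4·53083 = 142884 + 212332 = 355216; √355216 = 596.
q = (−378 + 596)/2 = 109, and p = q + 378 = 487.
Check: 109 · 487 = 53083.

487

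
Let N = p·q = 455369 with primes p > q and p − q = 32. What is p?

Since p = q + 32, we have 455369 = q(q + 32), so q² + 32q − 455369 = 0.
Discriminant: 32² + 4·455369 = 1024 + 1821476 = 1822500; √1822500 = 1350.
q = (−32 + 1350)/2 = 659, and p = q + 32 = 691.
Check: 659 · 691 = 455369.

691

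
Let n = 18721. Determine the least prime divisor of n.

18721 is odd.
Digit sum 19, not divisible by 3.
Ends in 1: not divisible by 5.
7: 18721 = 7·2674 + 3
11: 18721 = 11·1701 + 10
13: 18721 = 13·1440 + 1
17: 18721 = 17·1101 + 4
19: 18721 = 19·985 + 6
23: 18721 = 23·813 + 22
29: 18721 = 29·645 + 16
31: 18721 = 31·603 + 28
37: 18721 = 37·505 + 36
41: 18721 = 41·456 + 25
43: 18721 = 43·435 + 16
47: 18721 = 47·398 + 15
53: 18721 = 53·353 + 12
59: 18721 = 59·317 + 18
61: 18721 = 61·306 + 55
67: 18721 = 67·279 + 28
71: 18721 = 71·263 + 48
73: 18721 = 73·256 + 33
79: 18721 = 79·236 + 77
83: 18721 = 83·225 + 46
89: 18721 = 89·210 + 31
97: 18721 = 97·193

97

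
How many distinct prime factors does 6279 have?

6279 = 3 · 2093
2093 = 7 · 299
299 = 13 · 23
6279 = 3 · 7 · 13 · 23, which has 4 distinct prime factors.

4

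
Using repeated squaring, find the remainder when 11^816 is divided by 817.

11^1 ≡ 11 (mod 817)
11^2 ≡ 11^2 = 121 ≡ 121 (mod 817)
11^4 ≡ 121^2 = 14641 ≡ 752 (mod 817)
11^8 ≡ 752^2 = 565504 ≡ 140 (mod 817)
11^16 ≡ 140^2 = 19600 ≡ 809 (mod 817)
11^32 ≡ 809^2 = 654481 ≡ 64 (mod 817)
11^64 ≡ 64^2 = 4096 ≡ 11 (mod 817)
11^128 ≡ 11^2 = 121 ≡ 121 (mod 817)
11^256 ≡ 121^2 = 14641 ≡ 752 (mod 817)
11^512 ≡ 752^2 = 565504 ≡ 140 (mod 817)
816 = 512 + 256 + 32 + 16 in binary powers of 2.
So 11^816 ≡ 140 · 752 · 64 · 809 ≡ 666 (mod 817).
Since 666 ≠ 1, base 11 is a Fermat witness: 817 is composite.

666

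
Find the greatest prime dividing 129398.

97

129398 = 2 · 64699
64699 = 23 · 2813
2813 = 29 · 97
97 is prime.
So 129398 = 2 · 23 · 29 · 97; the largest prime factor is 97.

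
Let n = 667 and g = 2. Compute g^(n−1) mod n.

2^1 ≡ 2 (mod 667)
2^2 ≡ 2^2 = 4 ≡ 4 (mod 667)
2^4 ≡ 4^2 = 16 ≡ 16 (mod 667)
2^8 ≡ 16^2 = 256 ≡ 256 (mod 667)
2^16 ≡ 256^2 = 65536 ≡ 170 (mod 667)
2^32 ≡ 170^2 = 28900 ≡ 219 (mod 667)
2^64 ≡ 219^2 = 47961 ≡ 604 (mod 667)
2^128 ≡ 604^2 = 364816 ≡ 634 (mod 667)
2^256 ≡ 634^2 = 401956 ≡ 422 (mod 667)
2^512 ≡ 422^2 = 178084 ≡ 662 (mod 667)
666 = 512 + 128 + 16 + 8 + 2 in binary powers of 2.
So 2^666 ≡ 662 · 634 · 170 · 256 · 4 ≡ 179 (mod 667).
Since 179 ≠ 1, base 2 is a Fermat witness: 667 is composite.

179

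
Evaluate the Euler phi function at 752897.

719280

Factor: 752897 = 31 · 149 · 163.
φ(752897) = (31−1) · (149−1) · (163−1) = 30 · 148 · 162 = 719280.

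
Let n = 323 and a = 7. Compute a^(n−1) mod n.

7^1 ≡ 7 (mod 323)
7^2 ≡ 7^2 = 49 ≡ 49 (mod 323)
7^4 ≡ 49^2 = 2401 ≡ 140 (mod 323)
7^8 ≡ 140^2 = 19600 ≡ 220 (mod 323)
7^16 ≡ 220^2 = 48400 ≡ 273 (mod 323)
7^32 ≡ 273^2 = 74529 ≡ 239 (mod 323)
7^64 ≡ 239^2 = 57121 ≡ 273 (mod 323)
7^128 ≡ 273^2 = 74529 ≡ 239 (mod 323)
7^256 ≡ 239^2 = 57121 ≡ 273 (mod 323)
322 = 256 + 64 + 2 in binary powers of 2.
So 7^322 ≡ 273 · 273 · 49 ≡ 83 (mod 323).
Since 83 ≠ 1, base 7 is a Fermat witness: 323 is composite.

83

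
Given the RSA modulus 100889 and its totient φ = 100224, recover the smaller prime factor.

233

φ(n) = (p−1)(q−1) = n − (p+q) + 1, so p + q = 100889 − 100224 + 1 = 666.
p and q are the roots of t² − 666t + 100889 = 0.
Discriminant: 666² − 4·100889 = 443556 − 403556 = 40000; √40000 = 200.
q = (666 − 200)/2 = 233, p = (666 + 200)/2 = 433.
Check: 233 · 433 = 100889.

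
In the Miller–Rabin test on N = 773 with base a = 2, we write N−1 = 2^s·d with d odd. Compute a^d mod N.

317

773 − 1 = 772 = 2^2 · 193, so d = 193.
2^1 ≡ 2 (mod 773)
2^2 ≡ 2^2 = 4 ≡ 4 (mod 773)
2^4 ≡ 4^2 = 16 ≡ 16 (mod 773)
2^8 ≡ 16^2 = 256 ≡ 256 (mod 773)
2^16 ≡ 256^2 = 65536 ≡ 604 (mod 773)
2^32 ≡ 604^2 = 364816 ≡ 733 (mod 773)
2^64 ≡ 733^2 = 537289 ≡ 54 (mod 773)
2^128 ≡ 54^2 = 2916 ≡ 597 (mod 773)
193 = 128 + 64 + 1 in binary powers of 2.
So 2^193 ≡ 597 · 54 · 2 ≡ 317 (mod 773).
Squaring chain: 317 → 772; reaches −1, so base 2 does not prove 773 composite.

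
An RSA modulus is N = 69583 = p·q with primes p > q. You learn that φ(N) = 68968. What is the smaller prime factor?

149

φ(n) = (p−1)(q−1) = n − (p+q) + 1, so p + q = 69583 − 68968 + 1 = 616.
p and q are the roots of t² − 616t + 69583 = 0.
Discriminant: 616² − 4·69583 = 379456 − 278332 = 101124; √101124 = 318.
q = (616 − 318)/2 = 149, p = (616 + 318)/2 = 467.
Check: 149 · 467 = 69583.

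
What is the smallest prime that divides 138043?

138043 is odd.
Digit sum 19, not divisible by 3.
Ends in 3: not divisible by 5.
7: 138043 = 7·19720 + 3
11: 138043 = 11·12549 + 4
13: 138043 = 13·10618 + 9
17: 138043 = 17·8120 + 3
19: 138043 = 19·7265 + 8
23: 138043 = 23·6001 + 20
29: 138043 = 29·4760 + 3
31: 138043 = 31·4453

31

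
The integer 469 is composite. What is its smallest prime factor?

469 is odd.
Digit sum 19, not divisible by 3.
Ends in 9: not divisible by 5.
7: 469 = 7·67

7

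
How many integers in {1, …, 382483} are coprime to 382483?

Factor: 382483 = 17 · 149 · 151.
φ(382483) = (17−1) · (149−1) · (151−1) = 16 · 148 · 150 = 355200.

355200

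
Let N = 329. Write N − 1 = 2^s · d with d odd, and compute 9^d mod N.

329 − 1 = 328 = 2^3 · 41, so d = 41.
9^1 ≡ 9 (mod 329)
9^2 ≡ 9^2 = 81 ≡ 81 (mod 329)
9^4 ≡ 81^2 = 6561 ≡ 310 (mod 329)
9^8 ≡ 310^2 = 96100 ≡ 32 (mod 329)
9^16 ≡ 32^2 = 1024 ≡ 37 (mod 329)
9^32 ≡ 37^2 = 1369 ≡ 53 (mod 329)
41 = 32 + 8 + 1 in binary powers of 2.
So 9^41 ≡ 53 · 32 · 9 ≡ 130 (mod 329).
Squaring chain: 130 → 121 → 165; never reaches −1, so base 9 is a Miller–Rabin witness that 329 is composite.

130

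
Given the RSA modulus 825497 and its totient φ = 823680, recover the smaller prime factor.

φ(n) = (p−1)(q−1) = n − (p+q) + 1, so p + q = 825497 − 823680 + 1 = 1818.
p and q are the roots of t² − 1818t + 825497 = 0.
Discriminant: 1818² − 4·825497 = 3305124 − 3301988 = 3136; √3136 = 56.
q = (1818 − 56)/2 = 881, p = (1818 + 56)/2 = 937.
Check: 881 · 937 = 825497.

881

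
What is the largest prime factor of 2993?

73

2993 = 41 · 73
73 is prime.
So 2993 = 41 · 73; the largest prime factor is 73.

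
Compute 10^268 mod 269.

10^1 ≡ 10 (mod 269)
10^2 ≡ 10^2 = 100 ≡ 100 (mod 269)
10^4 ≡ 100^2 = 10000 ≡ 47 (mod 269)
10^8 ≡ 47^2 = 2209 ≡ 57 (mod 269)
10^16 ≡ 57^2 = 3249 ≡ 21 (mod 269)
10^32 ≡ 21^2 = 441 ≡ 172 (mod 269)
10^64 ≡ 172^2 = 29584 ≡ 263 (mod 269)
10^128 ≡ 263^2 = 69169 ≡ 36 (mod 269)
10^256 ≡ 36^2 = 1296 ≡ 220 (mod 269)
268 = 256 + 8 + 4 in binary powers of 2.
So 10^268 ≡ 220 · 57 · 47 ≡ 1 (mod 269).
Since the result is 1, base 10 gives no evidence that 269 is composite.

1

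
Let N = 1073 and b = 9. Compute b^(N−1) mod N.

9^1 ≡ 9 (mod 1073)
9^2 ≡ 9^2 = 81 ≡ 81 (mod 1073)
9^4 ≡ 81^2 = 6561 ≡ 123 (mod 1073)
9^8 ≡ 123^2 = 15129 ≡ 107 (mod 1073)
9^16 ≡ 107^2 = 11449 ≡ 719 (mod 1073)
9^32 ≡ 719^2 = 516961 ≡ 848 (mod 1073)
9^64 ≡ 848^2 = 719104 ≡ 194 (mod 1073)
9^128 ≡ 194^2 = 37636 ≡ 81 (mod 1073)
9^256 ≡ 81^2 = 6561 ≡ 123 (mod 1073)
9^512 ≡ 123^2 = 15129 ≡ 107 (mod 1073)
9^1024 ≡ 107^2 = 11449 ≡ 719 (mod 1073)
1072 = 1024 + 32 + 16 in binary powers of 2.
So 9^1072 ≡ 719 · 848 · 719 ≡ 194 (mod 1073).
Since 194 ≠ 1, base 9 is a Fermat witness: 1073 is composite.

194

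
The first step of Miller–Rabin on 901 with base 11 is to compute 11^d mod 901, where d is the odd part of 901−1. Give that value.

901 − 1 = 900 = 2^2 · 225, so d = 225.
11^1 ≡ 11 (mod 901)
11^2 ≡ 11^2 = 121 ≡ 121 (mod 901)
11^4 ≡ 121^2 = 14641 ≡ 225 (mod 901)
11^8 ≡ 225^2 = 50625 ≡ 169 (mod 901)
11^16 ≡ 169^2 = 28561 ≡ 630 (mod 901)
11^32 ≡ 630^2 = 396900 ≡ 460 (mod 901)
11^64 ≡ 460^2 = 211600 ≡ 766 (mod 901)
11^128 ≡ 766^2 = 586756 ≡ 205 (mod 901)
225 = 128 + 64 + 32 + 1 in binary powers of 2.
So 11^225 ≡ 205 · 766 · 460 · 11 ≡ 623 (mod 901).
Squaring chain: 623 → 699; never reaches −1, so base 11 is a Miller–Rabin witness that 901 is composite.

623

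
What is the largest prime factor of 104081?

97

104081 = 29 · 3589
3589 = 37 · 97
97 is prime.
So 104081 = 29 · 37 · 97; the largest prime factor is 97.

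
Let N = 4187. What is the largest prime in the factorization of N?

79

4187 = 53 · 79
79 is prime.
So 4187 = 53 · 79; the largest prime factor is 79.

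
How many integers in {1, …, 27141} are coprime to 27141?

17712

Factor: 27141 = 3 · 83 · 109.
φ(27141) = (3−1) · (83−1) · (109−1) = 2 · 82 · 108 = 17712.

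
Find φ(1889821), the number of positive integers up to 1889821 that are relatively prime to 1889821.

Factor: 1889821 = 53 · 181 · 197.
φ(1889821) = (53−1) · (181−1) · (197−1) = 52 · 180 · 196 = 1834560.

1834560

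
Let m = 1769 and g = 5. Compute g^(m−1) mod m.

5^1 ≡ 5 (mod 1769)
5^2 ≡ 5^2 = 25 ≡ 25 (mod 1769)
5^4 ≡ 25^2 = 625 ≡ 625 (mod 1769)
5^8 ≡ 625^2 = 390625 ≡ 1445 (mod 1769)
5^16 ≡ 1445^2 = 2088025 ≡ 605 (mod 1769)
5^32 ≡ 605^2 = 366025 ≡ 1611 (mod 1769)
5^64 ≡ 1611^2 = 2595321 ≡ 198 (mod 1769)
5^128 ≡ 198^2 = 39204 ≡ 286 (mod 1769)
5^256 ≡ 286^2 = 81796 ≡ 422 (mod 1769)
5^512 ≡ 422^2 = 178084 ≡ 1184 (mod 1769)
5^1024 ≡ 1184^2 = 1401856 ≡ 808 (mod 1769)
1768 = 1024 + 512 + 128 + 64 + 32 + 8 in binary powers of 2.
So 5^1768 ≡ 808 · 1184 · 286 · 198 · 1611 · 1445 ≡ 1669 (mod 1769).
Since 1669 ≠ 1, base 5 is a Fermat witness: 1769 is composite.

1669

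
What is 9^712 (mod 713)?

289

9^1 ≡ 9 (mod 713)
9^2 ≡ 9^2 = 81 ≡ 81 (mod 713)
9^4 ≡ 81^2 = 6561 ≡ 144 (mod 713)
9^8 ≡ 144^2 = 20736 ≡ 59 (mod 713)
9^16 ≡ 59^2 = 3481 ≡ 629 (mod 713)
9^32 ≡ 629^2 = 395641 ≡ 639 (mod 713)
9^64 ≡ 639^2 = 408321 ≡ 485 (mod 713)
9^128 ≡ 485^2 = 235225 ≡ 648 (mod 713)
9^256 ≡ 648^2 = 419904 ≡ 660 (mod 713)
9^512 ≡ 660^2 = 435600 ≡ 670 (mod 713)
712 = 512 + 128 + 64 + 8 in binary powers of 2.
So 9^712 ≡ 670 · 648 · 485 · 59 ≡ 289 (mod 713).
Since 289 ≠ 1, base 9 is a Fermat witness: 713 is composite.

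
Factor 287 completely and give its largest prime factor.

287 = 7 · 41
41 is prime.
So 287 = 7 · 41; the largest prime factor is 41.

41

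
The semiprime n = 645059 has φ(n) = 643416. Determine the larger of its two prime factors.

φ(n) = (p−1)(q−1) = n − (p+q) + 1, so p + q = 645059 − 643416 + 1 = 1644.
p and q are the roots of t² − 1644t + 645059 = 0.
Discriminant: 1644² − 4·645059 = 2702736 − 2580236 = 122500; √122500 = 350.
q = (1644 − 350)/2 = 647, p = (1644 + 350)/2 = 997.
Check: 647 · 997 = 645059.

997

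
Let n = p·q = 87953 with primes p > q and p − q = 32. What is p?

313

Since p = q + 32, we have 87953 = q(q + 32), so q² + 32q − 87953 = 0.
Discriminant: 32² + 4·87953 = 1024 + 351812 = 352836; √352836 = 594.
q = (−32 + 594)/2 = 281, and p = q + 32 = 313.
Check: 281 · 313 = 87953.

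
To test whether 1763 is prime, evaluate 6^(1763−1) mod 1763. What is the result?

651

6^1 ≡ 6 (mod 1763)
6^2 ≡ 6^2 = 36 ≡ 36 (mod 1763)
6^4 ≡ 36^2 = 1296 ≡ 1296 (mod 1763)
6^8 ≡ 1296^2 = 1679616 ≡ 1240 (mod 1763)
6^16 ≡ 1240^2 = 1537600 ≡ 264 (mod 1763)
6^32 ≡ 264^2 = 69696 ≡ 939 (mod 1763)
6^64 ≡ 939^2 = 881721 ≡ 221 (mod 1763)
6^128 ≡ 221^2 = 48841 ≡ 1240 (mod 1763)
6^256 ≡ 1240^2 = 1537600 ≡ 264 (mod 1763)
6^512 ≡ 264^2 = 69696 ≡ 939 (mod 1763)
6^1024 ≡ 939^2 = 881721 ≡ 221 (mod 1763)
1762 = 1024 + 512 + 128 + 64 + 32 + 2 in binary powers of 2.
So 6^1762 ≡ 221 · 939 · 1240 · 221 · 939 · 36 ≡ 651 (mod 1763).
Since 651 ≠ 1, base 6 is a Fermat witness: 1763 is composite.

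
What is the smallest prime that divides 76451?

89

76451 is odd.
Digit sum 23, not divisible by 3.
Ends in 1: not divisible by 5.
7: 76451 = 7·10921 + 4
11: 76451 = 11·6950 + 1
13: 76451 = 13·5880 + 11
17: 76451 = 17·4497 + 2
19: 76451 = 19·4023 + 14
23: 76451 = 23·3323 + 22
29: 76451 = 29·2636 + 7
31: 76451 = 31·2466 + 5
37: 76451 = 37·2066 + 9
41: 76451 = 41·1864 + 27
43: 76451 = 43·1777 + 40
47: 76451 = 47·1626 + 29
53: 76451 = 53·1442 + 25
59: 76451 = 59·1295 + 46
61: 76451 = 61·1253 + 18
67: 76451 = 67·1141 + 4
71: 76451 = 71·1076 + 55
73: 76451 = 73·1047 + 20
79: 76451 = 79·967 + 58
83: 76451 = 83·921 + 8
89: 76451 = 89·859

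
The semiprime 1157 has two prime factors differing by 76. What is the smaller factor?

13

Since p = q + 76, we have 1157 = q(q + 76), so q² + 76q − 1157 = 0.
Discriminant: 76² + 4·1157 = 5776 + 4628 = 10404; √10404 = 102.
q = (−76 + 102)/2 = 13, and p = q + 76 = 89.
Check: 13 · 89 = 1157.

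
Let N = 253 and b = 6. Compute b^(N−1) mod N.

234

6^1 ≡ 6 (mod 253)
6^2 ≡ 6^2 = 36 ≡ 36 (mod 253)
6^4 ≡ 36^2 = 1296 ≡ 31 (mod 253)
6^8 ≡ 31^2 = 961 ≡ 202 (mod 253)
6^16 ≡ 202^2 = 40804 ≡ 71 (mod 253)
6^32 ≡ 71^2 = 5041 ≡ 234 (mod 253)
6^64 ≡ 234^2 = 54756 ≡ 108 (mod 253)
6^128 ≡ 108^2 = 11664 ≡ 26 (mod 253)
252 = 128 + 64 + 32 + 16 + 8 + 4 in binary powers of 2.
So 6^252 ≡ 26 · 108 · 234 · 71 · 202 · 31 ≡ 234 (mod 253).
Since 234 ≠ 1, base 6 is a Fermat witness: 253 is composite.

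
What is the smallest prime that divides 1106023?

73

1106023 is odd.
Digit sum 13, not divisible by 3.
Ends in 3: not divisible by 5.
7: 1106023 = 7·158003 + 2
11: 1106023 = 11·100547 + 6
13: 1106023 = 13·85078 + 9
17: 1106023 = 17·65060 + 3
19: 1106023 = 19·58211 + 14
23: 1106023 = 23·48087 + 22
29: 1106023 = 29·38138 + 21
31: 1106023 = 31·35678 + 5
37: 1106023 = 37·29892 + 19
41: 1106023 = 41·26976 + 7
43: 1106023 = 43·25721 + 20
47: 1106023 = 47·23532 + 19
53: 1106023 = 53·20868 + 19
59: 1106023 = 59·18746 + 9
61: 1106023 = 61·18131 + 32
67: 1106023 = 67·16507 + 54
71: 1106023 = 71·15577 + 56
73: 1106023 = 73·15151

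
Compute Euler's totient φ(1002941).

Factor: 1002941 = 59 · 89 · 191.
φ(1002941) = (59−1) · (89−1) · (191−1) = 58 · 88 · 190 = 969760.

969760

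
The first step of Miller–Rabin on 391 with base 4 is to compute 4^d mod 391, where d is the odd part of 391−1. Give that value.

391 − 1 = 390 = 2^1 · 195, so d = 195.
4^1 ≡ 4 (mod 391)
4^2 ≡ 4^2 = 16 ≡ 16 (mod 391)
4^4 ≡ 16^2 = 256 ≡ 256 (mod 391)
4^8 ≡ 256^2 = 65536 ≡ 239 (mod 391)
4^16 ≡ 239^2 = 57121 ≡ 35 (mod 391)
4^32 ≡ 35^2 = 1225 ≡ 52 (mod 391)
4^64 ≡ 52^2 = 2704 ≡ 358 (mod 391)
4^128 ≡ 358^2 = 128164 ≡ 307 (mod 391)
195 = 128 + 64 + 2 + 1 in binary powers of 2.
So 4^195 ≡ 307 · 358 · 16 · 4 ≡ 285 (mod 391).
Squaring chain: 285; never reaches −1, so base 4 is a Miller–Rabin witness that 391 is composite.

285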